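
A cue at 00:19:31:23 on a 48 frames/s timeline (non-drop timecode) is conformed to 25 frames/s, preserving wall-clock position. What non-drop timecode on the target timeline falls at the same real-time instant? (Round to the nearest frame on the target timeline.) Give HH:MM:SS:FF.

Source frame index: (0×3600 + 19×60 + 31) × 48 + 23 = 56231.
Real time: 56231 / (48) = 56231/48 s.
Target frame: (56231/48) × (25) = 1405775/48 ≈ 29286.979 → 29287.
At 25 labels/s: frame 29287 → 00:19:31:12.

00:19:31:12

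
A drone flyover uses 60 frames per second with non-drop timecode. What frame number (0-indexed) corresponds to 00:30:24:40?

109480

Total seconds to the label: (0 × 3600 + 30 × 60 + 24) = 1824.
Frame index = 1824 × 60 + 40 = 109480.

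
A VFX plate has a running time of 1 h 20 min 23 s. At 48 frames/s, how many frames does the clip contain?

1 h 20 min 23 s = 4823 s.
Frames = 4823 × 48 = 231504.

231504 frames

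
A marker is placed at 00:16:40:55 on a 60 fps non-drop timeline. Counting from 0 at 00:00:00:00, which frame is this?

frame 60055

Total seconds to the label: (0 × 3600 + 16 × 60 + 40) = 1000.
Frame index = 1000 × 60 + 55 = 60055.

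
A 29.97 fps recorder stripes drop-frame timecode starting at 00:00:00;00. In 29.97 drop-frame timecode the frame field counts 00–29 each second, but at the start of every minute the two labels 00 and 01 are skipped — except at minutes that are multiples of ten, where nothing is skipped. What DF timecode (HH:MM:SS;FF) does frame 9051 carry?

00:05:02;01

Each 10-minute DF block holds 10 × 60 × 30 − 9 × 2 = 17982 frames. 9051 ÷ 17982 → 0 full blocks, remainder 9051.
Within the partial block the first minute is 1800 frames and each further minute 1798, so 5 further minute boundaries passed. Total skipped labels = 18 × 0 + 2 × 5 = 10.
Non-drop label index = 9051 + 10 = 9061; at 30 labels/s that is 00:05:02:01, i.e. DF 00:05:02;01.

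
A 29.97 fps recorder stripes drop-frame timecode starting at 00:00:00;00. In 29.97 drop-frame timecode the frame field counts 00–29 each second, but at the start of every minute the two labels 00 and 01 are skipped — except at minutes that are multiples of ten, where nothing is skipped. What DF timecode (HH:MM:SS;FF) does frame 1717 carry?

00:00:57;07

Ten DF minutes hold 17982 frames, so frame 1717 lies in block 0 (frames 0–17981) with 1717 frames into that block.
The block's first minute is 1800 frames and the rest 1798 each; 1717 frames reaches minute 0, so 0 × 18 + 0 × 2 = 0 labels have been skipped so far.
Adding those back, label number 1717 + 0 = 1717 at 30 labels/s is 57 s + 7 f = 0 h 0 min 57 s frame 7, i.e. 00:00:57;07.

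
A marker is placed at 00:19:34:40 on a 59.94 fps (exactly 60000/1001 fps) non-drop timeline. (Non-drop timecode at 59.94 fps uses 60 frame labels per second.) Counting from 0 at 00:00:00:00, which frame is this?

frame 70480

Total seconds to the label: (0 × 3600 + 19 × 60 + 34) = 1174.
Frame index = 1174 × 60 + 40 = 70480.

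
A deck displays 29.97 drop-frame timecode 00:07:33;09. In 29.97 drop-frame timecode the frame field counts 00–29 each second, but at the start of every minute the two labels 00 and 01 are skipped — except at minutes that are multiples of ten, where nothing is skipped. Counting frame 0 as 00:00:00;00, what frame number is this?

As if non-drop at 30 labels/s: (0 × 3600 + 7 × 60 + 33) × 30 + 9 = 13599.
Minute boundaries passed: 7; those not divisible by 10: 7 − 0 = 7; dropped labels = 2 × 7 = 14.
Actual frame index = 13599 − 14 = 13585.

13585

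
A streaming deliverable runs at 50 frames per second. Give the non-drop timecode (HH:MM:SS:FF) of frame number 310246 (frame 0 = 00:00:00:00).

01:43:24:46

310246 ÷ 50 = 6204 full seconds, remainder 46 frames.
6204 s = 1 h 43 min 24 s.
Timecode: 01:43:24:46.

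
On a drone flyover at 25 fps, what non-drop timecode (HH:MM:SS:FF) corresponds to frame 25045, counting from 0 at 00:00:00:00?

25045 ÷ 25 = 1001 full seconds, remainder 20 frames.
1001 s = 0 h 16 min 41 s.
Timecode: 00:16:41:20.

00:16:41:20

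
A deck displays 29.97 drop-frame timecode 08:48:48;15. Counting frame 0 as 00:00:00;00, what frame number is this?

As if non-drop at 30 labels/s: (8 × 3600 + 48 × 60 + 48) × 30 + 15 = 951855.
Minute boundaries passed: 528; those not divisible by 10: 528 − 52 = 476; dropped labels = 2 × 476 = 952.
Actual frame index = 951855 − 952 = 950903.

950903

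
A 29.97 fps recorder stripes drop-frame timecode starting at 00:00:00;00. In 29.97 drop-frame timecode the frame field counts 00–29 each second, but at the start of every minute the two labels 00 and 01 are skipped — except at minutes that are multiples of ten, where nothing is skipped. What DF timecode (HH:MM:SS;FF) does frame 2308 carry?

Each 10-minute DF block holds 10 × 60 × 30 − 9 × 2 = 17982 frames. 2308 ÷ 17982 → 0 full blocks, remainder 2308.
Within the partial block the first minute is 1800 frames and each further minute 1798, so 1 further minute boundary passed. Total skipped labels = 18 × 0 + 2 × 1 = 2.
Non-drop label index = 2308 + 2 = 2310; at 30 labels/s that is 00:01:17:00, i.e. DF 00:01:17;00.

00:01:17;00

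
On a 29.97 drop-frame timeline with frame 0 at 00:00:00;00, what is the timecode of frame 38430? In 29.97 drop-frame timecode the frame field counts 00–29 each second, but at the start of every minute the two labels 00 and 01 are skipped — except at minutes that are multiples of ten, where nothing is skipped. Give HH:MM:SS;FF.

00:21:22;08

Ten DF minutes hold 17982 frames, so frame 38430 lies in block 2 (frames 35964–53945) with 2466 frames into that block.
The block's first minute is 1800 frames and the rest 1798 each; 2466 frames reaches minute 1, so 2 × 18 + 1 × 2 = 38 labels have been skipped so far.
Adding those back, label number 38430 + 38 = 38468 at 30 labels/s is 1282 s + 8 f = 0 h 21 min 22 s frame 8, i.e. 00:21:22;08.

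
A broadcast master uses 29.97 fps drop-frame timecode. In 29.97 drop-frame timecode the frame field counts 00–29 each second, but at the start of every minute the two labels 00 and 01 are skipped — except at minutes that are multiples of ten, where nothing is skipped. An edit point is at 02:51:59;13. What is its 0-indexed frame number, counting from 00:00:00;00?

As if non-drop at 30 labels/s: (2 × 3600 + 51 × 60 + 59) × 30 + 13 = 309583.
Minute boundaries passed: 171; those not divisible by 10: 171 − 17 = 154; dropped labels = 2 × 154 = 308.
Actual frame index = 309583 − 308 = 309275.

309275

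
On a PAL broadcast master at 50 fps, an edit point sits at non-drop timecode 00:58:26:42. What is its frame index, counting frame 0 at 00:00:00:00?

Total seconds to the label: (0 × 3600 + 58 × 60 + 26) = 3506.
Frame index = 3506 × 50 + 42 = 175342.

frame 175342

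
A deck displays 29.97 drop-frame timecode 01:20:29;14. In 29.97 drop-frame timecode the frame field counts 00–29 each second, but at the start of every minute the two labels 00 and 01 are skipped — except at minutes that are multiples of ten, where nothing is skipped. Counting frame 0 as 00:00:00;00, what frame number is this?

144740

As if non-drop at 30 labels/s: (1 × 3600 + 20 × 60 + 29) × 30 + 14 = 144884.
Minute boundaries passed: 80; those not divisible by 10: 80 − 8 = 72; dropped labels = 2 × 72 = 144.
Actual frame index = 144884 − 144 = 144740.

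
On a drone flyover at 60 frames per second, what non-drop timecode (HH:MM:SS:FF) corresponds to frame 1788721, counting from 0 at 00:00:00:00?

1788721 ÷ 60 = 29812 full seconds, remainder 1 frame.
29812 s = 8 h 16 min 52 s.
Timecode: 08:16:52:01.

08:16:52:01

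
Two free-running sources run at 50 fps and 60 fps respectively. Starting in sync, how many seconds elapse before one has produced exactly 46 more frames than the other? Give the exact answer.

4.6 seconds

The gap grows by |60 − 50| = 10 frames per second.
Time for a 46-frame gap: 46 ÷ (10) = 4.6 s.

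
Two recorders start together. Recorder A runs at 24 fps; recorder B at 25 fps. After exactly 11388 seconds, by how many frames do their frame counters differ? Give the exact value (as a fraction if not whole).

11388 frames

A emits 24 × 11388 = 273312 frames; B emits 25 × 11388 = 284700.
Difference = 11388 frames; B is ahead of A.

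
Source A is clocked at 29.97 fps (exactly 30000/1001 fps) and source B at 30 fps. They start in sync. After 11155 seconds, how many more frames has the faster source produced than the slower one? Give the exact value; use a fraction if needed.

A emits 30000/1001 × 11155 = 334650000/1001 frames; B emits 30 × 11155 = 334650.
Difference = 334650/1001 frames (≈ 334.3157); B is ahead of A.

334650/1001 frames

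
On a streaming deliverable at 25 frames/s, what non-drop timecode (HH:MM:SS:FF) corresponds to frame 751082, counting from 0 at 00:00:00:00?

08:20:43:07

751082 ÷ 25 = 30043 full seconds, remainder 7 frames.
30043 s = 8 h 20 min 43 s.
Timecode: 08:20:43:07.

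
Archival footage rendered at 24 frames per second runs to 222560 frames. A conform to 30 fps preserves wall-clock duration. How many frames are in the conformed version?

278200 frames

Target frames = source frames × (target rate / source rate) = 222560 × (30)/(24) = 222560 × 5/4 = 278200.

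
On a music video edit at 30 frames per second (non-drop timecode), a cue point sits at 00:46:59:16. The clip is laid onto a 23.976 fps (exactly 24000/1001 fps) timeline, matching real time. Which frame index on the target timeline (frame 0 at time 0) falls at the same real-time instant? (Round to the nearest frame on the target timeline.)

Source frame index: (0×3600 + 46×60 + 59) × 30 + 16 = 84586.
Real time: 84586 / (30) = 42293/15 s.
Target frame: (42293/15) × (24000/1001) = 67668800/1001 ≈ 67601.199 → 67601.

frame 67601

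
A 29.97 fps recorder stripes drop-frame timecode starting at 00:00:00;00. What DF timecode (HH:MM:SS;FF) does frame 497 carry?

00:00:16;17

Ten DF minutes hold 17982 frames, so frame 497 lies in block 0 (frames 0–17981) with 497 frames into that block.
The block's first minute is 1800 frames and the rest 1798 each; 497 frames reaches minute 0, so 0 × 18 + 0 × 2 = 0 labels have been skipped so far.
Adding those back, label number 497 + 0 = 497 at 30 labels/s is 16 s + 17 f = 0 h 0 min 16 s frame 17, i.e. 00:00:16;17.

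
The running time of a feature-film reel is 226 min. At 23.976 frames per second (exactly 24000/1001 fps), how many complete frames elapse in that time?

325114 frames

226 min = 13560 s.
Frames = 13560 × 24000/1001 = 325440000/1001 ≈ 325114.8851.
Complete frames: 325114.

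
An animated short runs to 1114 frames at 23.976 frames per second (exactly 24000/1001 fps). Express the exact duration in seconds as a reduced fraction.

Running time = 1114 ÷ (24000/1001) = 1114 × 1001/24000 = 557557/12000 s.

557557/12000 seconds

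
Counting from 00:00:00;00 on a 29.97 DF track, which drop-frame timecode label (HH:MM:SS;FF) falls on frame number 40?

Each 10-minute DF block holds 10 × 60 × 30 − 9 × 2 = 17982 frames. 40 ÷ 17982 → 0 full blocks, remainder 40.
Within the partial block the first minute is 1800 frames and each further minute 1798, so 0 further minute boundaries passed. Total skipped labels = 18 × 0 + 2 × 0 = 0.
Non-drop label index = 40 + 0 = 40; at 30 labels/s that is 00:00:01:10, i.e. DF 00:00:01;10.

00:00:01;10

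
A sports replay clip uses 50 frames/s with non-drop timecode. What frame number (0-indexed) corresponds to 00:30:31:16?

Total seconds to the label: (0 × 3600 + 30 × 60 + 31) = 1831.
Frame index = 1831 × 50 + 16 = 91566.

91566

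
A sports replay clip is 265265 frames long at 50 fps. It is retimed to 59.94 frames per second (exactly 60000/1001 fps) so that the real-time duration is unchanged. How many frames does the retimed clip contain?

Target frames = source frames × (target rate / source rate) = 265265 × (60000/1001)/(50) = 265265 × 1200/1001 = 318000.

318000 frames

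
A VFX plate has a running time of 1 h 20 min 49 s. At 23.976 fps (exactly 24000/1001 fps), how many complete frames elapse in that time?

116259 frames

1 h 20 min 49 s = 4849 s.
Frames = 4849 × 24000/1001 = 8952000/77 ≈ 116259.7403.
Complete frames: 116259.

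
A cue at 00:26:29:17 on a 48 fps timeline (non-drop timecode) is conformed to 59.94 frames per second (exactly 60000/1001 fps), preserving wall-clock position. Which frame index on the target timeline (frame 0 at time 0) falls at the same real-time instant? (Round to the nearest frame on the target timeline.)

frame 95266

Source frame index: (0×3600 + 26×60 + 29) × 48 + 17 = 76289.
Real time: 76289 / (48) = 76289/48 s.
Target frame: (76289/48) × (60000/1001) = 95361250/1001 ≈ 95265.984 → 95266.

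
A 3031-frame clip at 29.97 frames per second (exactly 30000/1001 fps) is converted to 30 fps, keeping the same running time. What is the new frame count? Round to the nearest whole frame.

3034 frames

Frames at target rate = 3031 × (30) / (30000/1001) = 3034031/1000 ≈ 3034.031.
Nearest whole frame: 3034.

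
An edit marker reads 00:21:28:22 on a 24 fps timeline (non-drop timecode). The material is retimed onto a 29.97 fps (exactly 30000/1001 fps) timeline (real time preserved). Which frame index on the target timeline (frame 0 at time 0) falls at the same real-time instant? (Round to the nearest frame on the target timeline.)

frame 38629

Source frame index: (0×3600 + 21×60 + 28) × 24 + 22 = 30934.
Real time: 30934 / (24) = 15467/12 s.
Target frame: (15467/12) × (30000/1001) = 38667500/1001 ≈ 38628.871 → 38629.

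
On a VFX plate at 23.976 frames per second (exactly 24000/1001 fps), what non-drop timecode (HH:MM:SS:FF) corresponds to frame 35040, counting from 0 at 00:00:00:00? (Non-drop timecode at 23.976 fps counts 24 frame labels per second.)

35040 ÷ 24 = 1460 full seconds, remainder 0 frames.
1460 s = 0 h 24 min 20 s.
Timecode: 00:24:20:00.

00:24:20:00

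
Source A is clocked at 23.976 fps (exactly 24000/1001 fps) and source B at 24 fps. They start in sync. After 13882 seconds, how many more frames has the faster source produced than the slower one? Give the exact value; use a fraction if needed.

A emits 24000/1001 × 13882 = 30288000/91 frames; B emits 24 × 13882 = 333168.
Difference = 30288/91 frames (≈ 332.8352); B is ahead of A.

30288/91 frames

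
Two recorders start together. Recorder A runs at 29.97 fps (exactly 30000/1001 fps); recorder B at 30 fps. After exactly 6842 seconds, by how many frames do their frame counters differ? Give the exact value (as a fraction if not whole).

18660/91 frames

A emits 30000/1001 × 6842 = 18660000/91 frames; B emits 30 × 6842 = 205260.
Difference = 18660/91 frames (≈ 205.0549); B is ahead of A.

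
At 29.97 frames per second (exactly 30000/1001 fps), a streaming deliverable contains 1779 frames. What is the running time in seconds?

Running time = 1779 / (30000/1001) = 59.3593 s.

59.3593 seconds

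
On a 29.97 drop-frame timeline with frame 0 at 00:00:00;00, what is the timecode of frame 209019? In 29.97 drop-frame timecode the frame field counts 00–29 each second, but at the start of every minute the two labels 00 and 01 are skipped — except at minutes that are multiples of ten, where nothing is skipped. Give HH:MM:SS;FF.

01:56:14;09

Ten DF minutes hold 17982 frames, so frame 209019 lies in block 11 (frames 197802–215783) with 11217 frames into that block.
The block's first minute is 1800 frames and the rest 1798 each; 11217 frames reaches minute 6, so 11 × 18 + 6 × 2 = 210 labels have been skipped so far.
Adding those back, label number 209019 + 210 = 209229 at 30 labels/s is 6974 s + 9 f = 1 h 56 min 14 s frame 9, i.e. 01:56:14;09.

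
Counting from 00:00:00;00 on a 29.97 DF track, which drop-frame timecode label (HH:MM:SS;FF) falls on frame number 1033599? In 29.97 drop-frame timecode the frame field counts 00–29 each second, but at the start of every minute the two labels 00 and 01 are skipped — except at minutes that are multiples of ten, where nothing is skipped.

Ten DF minutes hold 17982 frames, so frame 1033599 lies in block 57 (frames 1024974–1042955) with 8625 frames into that block.
The block's first minute is 1800 frames and the rest 1798 each; 8625 frames reaches minute 4, so 57 × 18 + 4 × 2 = 1034 labels have been skipped so far.
Adding those back, label number 1033599 + 1034 = 1034633 at 30 labels/s is 34487 s + 23 f = 9 h 34 min 47 s frame 23, i.e. 09:34:47;23.

09:34:47;23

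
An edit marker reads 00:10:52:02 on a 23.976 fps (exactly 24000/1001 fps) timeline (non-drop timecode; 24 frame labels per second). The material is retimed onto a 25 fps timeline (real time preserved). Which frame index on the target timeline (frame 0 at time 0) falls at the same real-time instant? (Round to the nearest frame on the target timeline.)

Source frame index: (0×3600 + 10×60 + 52) × 24 + 2 = 15650.
Real time: 15650 / (24000/1001) = 313313/480 s.
Target frame: (313313/480) × (25) = 1566565/96 ≈ 16318.385 → 16318.

frame 16318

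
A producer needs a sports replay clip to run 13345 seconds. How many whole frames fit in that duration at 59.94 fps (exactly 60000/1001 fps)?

Frames = 13345 × 60000/1001 = 800700000/1001 ≈ 799900.0999.
Complete frames: 799900.

799900 frames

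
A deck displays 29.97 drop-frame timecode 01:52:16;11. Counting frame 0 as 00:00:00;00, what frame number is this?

Complete 10-minute blocks: 11, each 17982 frames → 197802.
Remaining 2 whole minutes in the current block: 1800 + 1 × 1798 = 3598 frames.
Within the current minute: 16 × 30 + 11 − 2 = 489 (labels ;00/;01 skipped at this minute). Total = 197802 + 3598 + 489 = 201889.

201889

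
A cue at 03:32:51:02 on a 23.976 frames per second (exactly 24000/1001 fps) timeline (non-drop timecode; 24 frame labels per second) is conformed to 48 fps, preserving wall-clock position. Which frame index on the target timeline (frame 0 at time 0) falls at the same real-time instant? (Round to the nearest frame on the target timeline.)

Source frame index: (3×3600 + 32×60 + 51) × 24 + 2 = 306506.
Real time: 306506 / (24000/1001) = 153406253/12000 s.
Target frame: (153406253/12000) × (48) = 153406253/250 ≈ 613625.012 → 613625.

frame 613625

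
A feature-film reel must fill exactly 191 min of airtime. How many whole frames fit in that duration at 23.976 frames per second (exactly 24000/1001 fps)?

274765 frames

191 min = 11460 s.
Frames = 11460 × 24000/1001 = 275040000/1001 ≈ 274765.2348.
Complete frames: 274765.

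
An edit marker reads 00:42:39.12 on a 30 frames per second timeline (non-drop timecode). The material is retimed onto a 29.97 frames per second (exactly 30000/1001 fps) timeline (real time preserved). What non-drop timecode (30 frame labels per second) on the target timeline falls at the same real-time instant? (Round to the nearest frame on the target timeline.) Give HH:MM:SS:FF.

Source frame index: (0×3600 + 42×60 + 39) × 30 + 12 = 76782.
Real time: 76782 / (30) = 12797/5 s.
Target frame: (12797/5) × (30000/1001) = 76782000/1001 ≈ 76705.295 → 76705.
At 30 labels/s: frame 76705 → 00:42:36:25.

00:42:36:25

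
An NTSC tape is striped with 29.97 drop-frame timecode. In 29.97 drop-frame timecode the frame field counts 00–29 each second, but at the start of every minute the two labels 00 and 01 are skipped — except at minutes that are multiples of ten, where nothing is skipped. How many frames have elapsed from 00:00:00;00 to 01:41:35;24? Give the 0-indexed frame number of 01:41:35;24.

Complete 10-minute blocks: 10, each 17982 frames → 179820.
Remaining 1 whole minute in the current block: 1800 + 0 × 1798 = 1800 frames.
Within the current minute: 35 × 30 + 24 − 2 = 1072 (labels ;00/;01 skipped at this minute). Total = 179820 + 1800 + 1072 = 182692.

182692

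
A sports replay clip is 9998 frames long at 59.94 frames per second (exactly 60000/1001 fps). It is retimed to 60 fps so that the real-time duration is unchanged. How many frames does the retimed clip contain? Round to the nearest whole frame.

Frames at target rate = 9998 × (60) / (60000/1001) = 5003999/500 ≈ 10007.998.
Nearest whole frame: 10008.

10008 frames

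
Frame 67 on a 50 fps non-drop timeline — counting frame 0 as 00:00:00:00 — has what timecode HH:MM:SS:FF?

67 ÷ 50 = 1 full seconds, remainder 17 frames.
1 s = 0 h 0 min 1 s.
Timecode: 00:00:01:17.

00:00:01:17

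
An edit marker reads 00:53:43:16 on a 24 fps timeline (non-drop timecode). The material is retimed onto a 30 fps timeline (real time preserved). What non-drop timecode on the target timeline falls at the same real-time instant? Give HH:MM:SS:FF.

00:53:43:20

Source frame index: (0×3600 + 53×60 + 43) × 24 + 16 = 77368.
Real time: 77368 / (24) = 9671/3 s.
Target frame: (9671/3) × (30) = 96710.
At 30 labels/s: frame 96710 → 00:53:43:20.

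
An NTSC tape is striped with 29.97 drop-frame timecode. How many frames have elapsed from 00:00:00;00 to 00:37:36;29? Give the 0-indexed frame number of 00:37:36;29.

67641

Complete 10-minute blocks: 3, each 17982 frames → 53946.
Remaining 7 whole minutes in the current block: 1800 + 6 × 1798 = 12588 frames.
Within the current minute: 36 × 30 + 29 − 2 = 1107 (labels ;00/;01 skipped at this minute). Total = 53946 + 12588 + 1107 = 67641.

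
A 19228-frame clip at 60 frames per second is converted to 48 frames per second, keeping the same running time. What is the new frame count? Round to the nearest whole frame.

15382 frames

Frames at target rate = 19228 × (48) / (60) = 76912/5 ≈ 15382.400.
Nearest whole frame: 15382.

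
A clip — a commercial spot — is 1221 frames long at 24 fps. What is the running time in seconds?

Running time = 1221 / (24) = 50.875 s.

50.875 seconds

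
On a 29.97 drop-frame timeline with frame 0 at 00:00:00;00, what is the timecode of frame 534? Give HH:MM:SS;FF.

Ten DF minutes hold 17982 frames, so frame 534 lies in block 0 (frames 0–17981) with 534 frames into that block.
The block's first minute is 1800 frames and the rest 1798 each; 534 frames reaches minute 0, so 0 × 18 + 0 × 2 = 0 labels have been skipped so far.
Adding those back, label number 534 + 0 = 534 at 30 labels/s is 17 s + 24 f = 0 h 0 min 17 s frame 24, i.e. 00:00:17;24.

00:00:17;24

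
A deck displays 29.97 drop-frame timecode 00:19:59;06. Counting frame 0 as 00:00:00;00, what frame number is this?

As if non-drop at 30 labels/s: (0 × 3600 + 19 × 60 + 59) × 30 + 6 = 35976.
Minute boundaries passed: 19; those not divisible by 10: 19 − 1 = 18; dropped labels = 2 × 18 = 36.
Actual frame index = 35976 − 36 = 35940.

35940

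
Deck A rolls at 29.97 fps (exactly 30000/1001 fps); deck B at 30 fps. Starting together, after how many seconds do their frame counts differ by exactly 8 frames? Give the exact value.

4004/15 seconds

The gap grows by |30 − 30000/1001| = 30/1001 frames per second.
Time for a 8-frame gap: 8 ÷ (30/1001) = 4004/15 s.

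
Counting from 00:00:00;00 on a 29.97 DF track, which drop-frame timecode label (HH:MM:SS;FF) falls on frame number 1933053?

17:54:59;17

Each 10-minute DF block holds 10 × 60 × 30 − 9 × 2 = 17982 frames. 1933053 ÷ 17982 → 107 full blocks, remainder 8979.
Within the partial block the first minute is 1800 frames and each further minute 1798, so 4 further minute boundaries passed. Total skipped labels = 18 × 107 + 2 × 4 = 1934.
Non-drop label index = 1933053 + 1934 = 1934987; at 30 labels/s that is 17:54:59:17, i.e. DF 17:54:59;17.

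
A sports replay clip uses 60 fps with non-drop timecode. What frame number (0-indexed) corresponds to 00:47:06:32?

frame 169592

Total seconds to the label: (0 × 3600 + 47 × 60 + 6) = 2826.
Frame index = 2826 × 60 + 32 = 169592.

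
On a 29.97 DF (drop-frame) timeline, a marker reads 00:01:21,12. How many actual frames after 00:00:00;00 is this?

Complete 10-minute blocks: 0, each 17982 frames → 0.
Remaining 1 whole minute in the current block: 1800 + 0 × 1798 = 1800 frames.
Within the current minute: 21 × 30 + 12 − 2 = 640 (labels ;00/;01 skipped at this minute). Total = 0 + 1800 + 640 = 2440.

2440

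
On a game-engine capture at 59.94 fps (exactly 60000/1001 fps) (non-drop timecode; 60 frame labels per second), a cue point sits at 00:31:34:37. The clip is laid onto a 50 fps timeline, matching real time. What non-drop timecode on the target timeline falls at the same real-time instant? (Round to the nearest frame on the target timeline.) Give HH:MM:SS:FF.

00:31:36:26

Source frame index: (0×3600 + 31×60 + 34) × 60 + 37 = 113677.
Real time: 113677 / (60000/1001) = 113790677/60000 s.
Target frame: (113790677/60000) × (50) = 113790677/1200 ≈ 94825.564 → 94826.
At 50 labels/s: frame 94826 → 00:31:36:26.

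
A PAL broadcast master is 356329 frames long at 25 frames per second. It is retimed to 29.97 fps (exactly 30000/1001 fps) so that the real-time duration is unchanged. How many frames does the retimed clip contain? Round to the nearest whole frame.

Frames at target rate = 356329 × (30000/1001) / (25) = 427594800/1001 ≈ 427167.632.
Nearest whole frame: 427168.

427168 frames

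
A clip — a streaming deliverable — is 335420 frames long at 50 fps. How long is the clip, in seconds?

Running time = 335420 / (50) = 6708.4 s.

6708.4 seconds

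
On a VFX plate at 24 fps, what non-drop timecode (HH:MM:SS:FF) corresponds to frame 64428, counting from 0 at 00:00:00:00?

64428 ÷ 24 = 2684 full seconds, remainder 12 frames.
2684 s = 0 h 44 min 44 s.
Timecode: 00:44:44:12.

00:44:44:12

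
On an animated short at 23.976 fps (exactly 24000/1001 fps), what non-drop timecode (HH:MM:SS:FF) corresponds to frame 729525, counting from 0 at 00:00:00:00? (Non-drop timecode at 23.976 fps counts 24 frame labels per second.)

08:26:36:21

729525 ÷ 24 = 30396 full seconds, remainder 21 frames.
30396 s = 8 h 26 min 36 s.
Timecode: 08:26:36:21.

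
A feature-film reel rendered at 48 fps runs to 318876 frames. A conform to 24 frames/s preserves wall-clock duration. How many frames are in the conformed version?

159438 frames

Target frames = source frames × (target rate / source rate) = 318876 × (24)/(48) = 318876 × 1/2 = 159438.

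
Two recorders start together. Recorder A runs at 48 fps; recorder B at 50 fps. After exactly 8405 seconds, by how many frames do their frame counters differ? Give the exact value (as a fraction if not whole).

A emits 48 × 8405 = 403440 frames; B emits 50 × 8405 = 420250.
Difference = 16810 frames; B is ahead of A.

16810 frames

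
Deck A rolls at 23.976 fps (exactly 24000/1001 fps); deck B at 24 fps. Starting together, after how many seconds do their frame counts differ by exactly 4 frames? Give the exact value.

1001/6 seconds

The gap grows by |24 − 24000/1001| = 24/1001 frames per second.
Time for a 4-frame gap: 4 ÷ (24/1001) = 1001/6 s.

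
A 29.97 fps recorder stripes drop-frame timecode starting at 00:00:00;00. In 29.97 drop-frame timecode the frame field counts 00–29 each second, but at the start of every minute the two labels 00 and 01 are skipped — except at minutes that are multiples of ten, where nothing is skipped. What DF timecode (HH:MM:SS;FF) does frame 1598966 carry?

14:49:12;08

Each 10-minute DF block holds 10 × 60 × 30 − 9 × 2 = 17982 frames. 1598966 ÷ 17982 → 88 full blocks, remainder 16550.
Within the partial block the first minute is 1800 frames and each further minute 1798, so 9 further minute boundaries passed. Total skipped labels = 18 × 88 + 2 × 9 = 1602.
Non-drop label index = 1598966 + 1602 = 1600568; at 30 labels/s that is 14:49:12:08, i.e. DF 14:49:12;08.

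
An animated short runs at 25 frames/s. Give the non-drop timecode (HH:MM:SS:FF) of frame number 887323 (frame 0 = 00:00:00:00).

09:51:32:23

887323 ÷ 25 = 35492 full seconds, remainder 23 frames.
35492 s = 9 h 51 min 32 s.
Timecode: 09:51:32:23.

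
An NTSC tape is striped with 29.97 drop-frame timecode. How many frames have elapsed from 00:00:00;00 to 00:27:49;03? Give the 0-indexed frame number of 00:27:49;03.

Complete 10-minute blocks: 2, each 17982 frames → 35964.
Remaining 7 whole minutes in the current block: 1800 + 6 × 1798 = 12588 frames.
Within the current minute: 49 × 30 + 3 − 2 = 1471 (labels ;00/;01 skipped at this minute). Total = 35964 + 12588 + 1471 = 50023.

50023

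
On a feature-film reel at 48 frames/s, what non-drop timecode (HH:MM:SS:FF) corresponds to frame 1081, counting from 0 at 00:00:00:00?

00:00:22:25

1081 ÷ 48 = 22 full seconds, remainder 25 frames.
22 s = 0 h 0 min 22 s.
Timecode: 00:00:22:25.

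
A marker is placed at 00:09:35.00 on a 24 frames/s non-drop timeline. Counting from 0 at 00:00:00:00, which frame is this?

13800

Total seconds to the label: (0 × 3600 + 9 × 60 + 35) = 575.
Frame index = 575 × 24 + 0 = 13800.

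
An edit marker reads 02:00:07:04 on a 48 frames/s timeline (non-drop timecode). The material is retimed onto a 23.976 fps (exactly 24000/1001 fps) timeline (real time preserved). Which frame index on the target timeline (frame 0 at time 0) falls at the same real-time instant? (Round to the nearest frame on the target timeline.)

Source frame index: (2×3600 + 0×60 + 7) × 48 + 4 = 345940.
Real time: 345940 / (48) = 86485/12 s.
Target frame: (86485/12) × (24000/1001) = 24710000/143 ≈ 172797.203 → 172797.

frame 172797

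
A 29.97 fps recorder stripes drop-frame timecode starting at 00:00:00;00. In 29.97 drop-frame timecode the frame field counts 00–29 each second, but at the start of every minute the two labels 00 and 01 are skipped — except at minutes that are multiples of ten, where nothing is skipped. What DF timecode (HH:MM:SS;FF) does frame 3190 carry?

Each 10-minute DF block holds 10 × 60 × 30 − 9 × 2 = 17982 frames. 3190 ÷ 17982 → 0 full blocks, remainder 3190.
Within the partial block the first minute is 1800 frames and each further minute 1798, so 1 further minute boundary passed. Total skipped labels = 18 × 0 + 2 × 1 = 2.
Non-drop label index = 3190 + 2 = 3192; at 30 labels/s that is 00:01:46:12, i.e. DF 00:01:46;12.

00:01:46;12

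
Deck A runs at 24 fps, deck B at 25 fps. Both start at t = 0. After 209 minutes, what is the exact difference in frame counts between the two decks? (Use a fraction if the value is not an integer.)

12540 frames

209 min = 12540 s.
A emits 24 × 12540 = 300960 frames; B emits 25 × 12540 = 313500.
Difference = 12540 frames; B is ahead of A.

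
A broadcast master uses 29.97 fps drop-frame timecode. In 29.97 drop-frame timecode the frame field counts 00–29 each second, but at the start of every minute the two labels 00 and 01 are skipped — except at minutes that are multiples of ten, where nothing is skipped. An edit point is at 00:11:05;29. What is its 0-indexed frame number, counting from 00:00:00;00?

As if non-drop at 30 labels/s: (0 × 3600 + 11 × 60 + 5) × 30 + 29 = 19979.
Minute boundaries passed: 11; those not divisible by 10: 11 − 1 = 10; dropped labels = 2 × 10 = 20.
Actual frame index = 19979 − 20 = 19959.

19959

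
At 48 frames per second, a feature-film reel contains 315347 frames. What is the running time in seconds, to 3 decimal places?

6569.729 seconds

Running time = 315347 × 1/48 = 315347/48 s ≈ 6569.729 s.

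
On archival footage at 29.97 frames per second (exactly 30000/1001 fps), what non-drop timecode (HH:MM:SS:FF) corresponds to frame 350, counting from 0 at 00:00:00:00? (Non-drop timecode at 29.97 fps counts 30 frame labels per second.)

00:00:11:20

350 ÷ 30 = 11 full seconds, remainder 20 frames.
11 s = 0 h 0 min 11 s.
Timecode: 00:00:11:20.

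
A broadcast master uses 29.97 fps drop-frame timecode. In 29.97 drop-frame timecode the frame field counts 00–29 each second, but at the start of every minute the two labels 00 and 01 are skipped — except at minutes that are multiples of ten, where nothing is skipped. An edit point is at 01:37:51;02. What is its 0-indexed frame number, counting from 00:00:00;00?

Complete 10-minute blocks: 9, each 17982 frames → 161838.
Remaining 7 whole minutes in the current block: 1800 + 6 × 1798 = 12588 frames.
Within the current minute: 51 × 30 + 2 − 2 = 1530 (labels ;00/;01 skipped at this minute). Total = 161838 + 12588 + 1530 = 175956.

175956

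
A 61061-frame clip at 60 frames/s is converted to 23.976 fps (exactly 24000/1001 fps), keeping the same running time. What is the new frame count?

Target frames = source frames × (target rate / source rate) = 61061 × (24000/1001)/(60) = 61061 × 400/1001 = 24400.

24400 frames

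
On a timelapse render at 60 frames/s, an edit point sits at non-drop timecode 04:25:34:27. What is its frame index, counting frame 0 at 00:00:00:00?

956067

Total seconds to the label: (4 × 3600 + 25 × 60 + 34) = 15934.
Frame index = 15934 × 60 + 27 = 956067.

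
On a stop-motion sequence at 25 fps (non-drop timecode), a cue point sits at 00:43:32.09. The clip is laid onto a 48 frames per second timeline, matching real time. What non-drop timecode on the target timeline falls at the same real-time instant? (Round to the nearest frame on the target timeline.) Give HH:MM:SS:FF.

00:43:32:17

Source frame index: (0×3600 + 43×60 + 32) × 25 + 9 = 65309.
Real time: 65309 / (25) = 65309/25 s.
Target frame: (65309/25) × (48) = 3134832/25 ≈ 125393.280 → 125393.
At 48 labels/s: frame 125393 → 00:43:32:17.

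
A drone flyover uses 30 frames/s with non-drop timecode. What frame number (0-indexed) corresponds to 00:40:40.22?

frame 73222

Total seconds to the label: (0 × 3600 + 40 × 60 + 40) = 2440.
Frame index = 2440 × 30 + 22 = 73222.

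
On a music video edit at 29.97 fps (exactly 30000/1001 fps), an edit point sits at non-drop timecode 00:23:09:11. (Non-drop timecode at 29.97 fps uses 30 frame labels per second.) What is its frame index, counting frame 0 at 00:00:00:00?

Total seconds to the label: (0 × 3600 + 23 × 60 + 9) = 1389.
Frame index = 1389 × 30 + 11 = 41681.

frame 41681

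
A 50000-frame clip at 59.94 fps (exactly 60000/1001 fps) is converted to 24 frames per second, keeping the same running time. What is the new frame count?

Target frames = source frames × (target rate / source rate) = 50000 × (24)/(60000/1001) = 50000 × 1001/2500 = 20020.

20020 frames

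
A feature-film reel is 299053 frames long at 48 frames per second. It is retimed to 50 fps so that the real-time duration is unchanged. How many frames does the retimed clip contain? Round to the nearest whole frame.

Frames at target rate = 299053 × (50) / (48) = 7476325/24 ≈ 311513.542.
Nearest whole frame: 311514.

311514 frames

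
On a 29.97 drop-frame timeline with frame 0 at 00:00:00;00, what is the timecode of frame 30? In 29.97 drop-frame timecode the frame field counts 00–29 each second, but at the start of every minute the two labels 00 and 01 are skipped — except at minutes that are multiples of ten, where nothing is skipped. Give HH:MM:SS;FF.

Ten DF minutes hold 17982 frames, so frame 30 lies in block 0 (frames 0–17981) with 30 frames into that block.
The block's first minute is 1800 frames and the rest 1798 each; 30 frames reaches minute 0, so 0 × 18 + 0 × 2 = 0 labels have been skipped so far.
Adding those back, label number 30 + 0 = 30 at 30 labels/s is 1 s + 0 f = 0 h 0 min 1 s frame 0, i.e. 00:00:01;00.

00:00:01;00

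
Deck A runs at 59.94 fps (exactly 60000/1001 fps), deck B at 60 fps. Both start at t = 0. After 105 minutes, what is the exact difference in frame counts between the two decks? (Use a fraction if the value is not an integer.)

105 min = 6300 s.
A emits 60000/1001 × 6300 = 54000000/143 frames; B emits 60 × 6300 = 378000.
Difference = 54000/143 frames (≈ 377.6224); B is ahead of A.

54000/143 frames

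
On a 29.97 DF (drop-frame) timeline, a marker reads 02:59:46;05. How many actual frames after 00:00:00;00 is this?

323261

Complete 10-minute blocks: 17, each 17982 frames → 305694.
Remaining 9 whole minutes in the current block: 1800 + 8 × 1798 = 16184 frames.
Within the current minute: 46 × 30 + 5 − 2 = 1383 (labels ;00/;01 skipped at this minute). Total = 305694 + 16184 + 1383 = 323261.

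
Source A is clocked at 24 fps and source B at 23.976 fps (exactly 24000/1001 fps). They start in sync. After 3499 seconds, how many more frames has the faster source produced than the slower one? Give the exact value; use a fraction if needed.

A emits 24 × 3499 = 83976 frames; B emits 24000/1001 × 3499 = 83976000/1001.
Difference = 83976/1001 frames (≈ 83.8921); B is behind A.

83976/1001 frames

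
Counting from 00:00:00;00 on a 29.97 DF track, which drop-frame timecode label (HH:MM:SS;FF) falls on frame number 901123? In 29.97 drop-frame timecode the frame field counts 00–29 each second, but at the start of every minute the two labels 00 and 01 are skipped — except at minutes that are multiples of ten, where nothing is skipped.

08:21:07;15

Each 10-minute DF block holds 10 × 60 × 30 − 9 × 2 = 17982 frames. 901123 ÷ 17982 → 50 full blocks, remainder 2023.
Within the partial block the first minute is 1800 frames and each further minute 1798, so 1 further minute boundary passed. Total skipped labels = 18 × 50 + 2 × 1 = 902.
Non-drop label index = 901123 + 902 = 902025; at 30 labels/s that is 08:21:07:15, i.e. DF 08:21:07;15.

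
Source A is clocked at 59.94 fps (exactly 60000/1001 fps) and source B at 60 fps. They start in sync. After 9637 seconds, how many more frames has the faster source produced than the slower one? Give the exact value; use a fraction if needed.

A emits 60000/1001 × 9637 = 578220000/1001 frames; B emits 60 × 9637 = 578220.
Difference = 578220/1001 frames (≈ 577.6424); B is ahead of A.

578220/1001 frames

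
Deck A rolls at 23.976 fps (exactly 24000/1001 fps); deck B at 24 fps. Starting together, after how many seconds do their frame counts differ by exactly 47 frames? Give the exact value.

47047/24 seconds

The gap grows by |24 − 24000/1001| = 24/1001 frames per second.
Time for a 47-frame gap: 47 ÷ (24/1001) = 47047/24 s.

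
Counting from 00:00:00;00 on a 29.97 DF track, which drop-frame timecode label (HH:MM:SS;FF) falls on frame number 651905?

06:02:31;27

Ten DF minutes hold 17982 frames, so frame 651905 lies in block 36 (frames 647352–665333) with 4553 frames into that block.
The block's first minute is 1800 frames and the rest 1798 each; 4553 frames reaches minute 2, so 36 × 18 + 2 × 2 = 652 labels have been skipped so far.
Adding those back, label number 651905 + 652 = 652557 at 30 labels/s is 21751 s + 27 f = 6 h 2 min 31 s frame 27, i.e. 06:02:31;27.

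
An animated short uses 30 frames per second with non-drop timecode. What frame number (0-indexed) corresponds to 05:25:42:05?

frame 586265

Total seconds to the label: (5 × 3600 + 25 × 60 + 42) = 19542.
Frame index = 19542 × 30 + 5 = 586265.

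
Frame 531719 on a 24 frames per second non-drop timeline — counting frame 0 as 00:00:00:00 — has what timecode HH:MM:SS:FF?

531719 ÷ 24 = 22154 full seconds, remainder 23 frames.
22154 s = 6 h 9 min 14 s.
Timecode: 06:09:14:23.

06:09:14:23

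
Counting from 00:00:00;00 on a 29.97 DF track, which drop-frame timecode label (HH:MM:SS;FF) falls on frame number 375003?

03:28:32;19

Ten DF minutes hold 17982 frames, so frame 375003 lies in block 20 (frames 359640–377621) with 15363 frames into that block.
The block's first minute is 1800 frames and the rest 1798 each; 15363 frames reaches minute 8, so 20 × 18 + 8 × 2 = 376 labels have been skipped so far.
Adding those back, label number 375003 + 376 = 375379 at 30 labels/s is 12512 s + 19 f = 3 h 28 min 32 s frame 19, i.e. 03:28:32;19.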